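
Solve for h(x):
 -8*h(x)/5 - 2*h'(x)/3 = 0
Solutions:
 h(x) = C1*exp(-12*x/5)


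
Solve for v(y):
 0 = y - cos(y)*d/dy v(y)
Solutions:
 v(y) = C1 + Integral(y/cos(y), y)


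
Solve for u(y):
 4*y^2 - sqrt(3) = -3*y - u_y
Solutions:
 u(y) = C1 - 4*y^3/3 - 3*y^2/2 + sqrt(3)*y


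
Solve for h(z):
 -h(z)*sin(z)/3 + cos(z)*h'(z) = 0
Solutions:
 h(z) = C1/cos(z)^(1/3)


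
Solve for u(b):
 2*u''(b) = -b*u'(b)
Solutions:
 u(b) = C1 + C2*erf(b/2)


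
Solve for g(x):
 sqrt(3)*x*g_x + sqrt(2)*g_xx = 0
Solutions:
 g(x) = C1 + C2*erf(6^(1/4)*x/2)


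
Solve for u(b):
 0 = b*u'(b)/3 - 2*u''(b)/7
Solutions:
 u(b) = C1 + C2*erfi(sqrt(21)*b/6)


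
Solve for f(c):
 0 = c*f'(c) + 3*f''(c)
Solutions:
 f(c) = C1 + C2*erf(sqrt(6)*c/6)


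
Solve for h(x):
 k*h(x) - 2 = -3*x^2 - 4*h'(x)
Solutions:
 h(x) = C1*exp(-k*x/4) - 3*x^2/k + 2/k + 24*x/k^2 - 96/k^3


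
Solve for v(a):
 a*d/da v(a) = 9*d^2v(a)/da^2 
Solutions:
 v(a) = C1 + C2*erfi(sqrt(2)*a/6)


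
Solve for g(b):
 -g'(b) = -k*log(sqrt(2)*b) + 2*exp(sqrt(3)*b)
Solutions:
 g(b) = C1 + b*k*log(b) + b*k*(-1 + log(2)/2) - 2*sqrt(3)*exp(sqrt(3)*b)/3


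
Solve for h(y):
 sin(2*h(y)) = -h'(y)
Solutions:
 h(y) = pi - acos((-C1 - exp(4*y))/(C1 - exp(4*y)))/2
 h(y) = acos((-C1 - exp(4*y))/(C1 - exp(4*y)))/2


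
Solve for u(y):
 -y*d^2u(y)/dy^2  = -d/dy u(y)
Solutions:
 u(y) = C1 + C2*y^2


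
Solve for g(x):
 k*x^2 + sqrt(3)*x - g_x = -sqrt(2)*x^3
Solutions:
 g(x) = C1 + k*x^3/3 + sqrt(2)*x^4/4 + sqrt(3)*x^2/2


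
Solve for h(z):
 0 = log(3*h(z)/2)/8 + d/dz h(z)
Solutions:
 -8*Integral(1/(-log(_y) - log(3) + log(2)), (_y, h(z))) = C1 - z


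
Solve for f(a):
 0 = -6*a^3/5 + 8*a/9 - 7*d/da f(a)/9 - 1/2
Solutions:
 f(a) = C1 - 27*a^4/70 + 4*a^2/7 - 9*a/14


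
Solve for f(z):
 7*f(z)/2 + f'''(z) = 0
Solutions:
 f(z) = C3*exp(-2^(2/3)*7^(1/3)*z/2) + (C1*sin(2^(2/3)*sqrt(3)*7^(1/3)*z/4) + C2*cos(2^(2/3)*sqrt(3)*7^(1/3)*z/4))*exp(2^(2/3)*7^(1/3)*z/4)


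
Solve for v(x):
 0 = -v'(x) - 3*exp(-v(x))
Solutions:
 v(x) = log(C1 - 3*x)


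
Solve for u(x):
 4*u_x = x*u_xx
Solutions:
 u(x) = C1 + C2*x^5


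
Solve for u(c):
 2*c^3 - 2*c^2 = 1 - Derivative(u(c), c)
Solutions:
 u(c) = C1 - c^4/2 + 2*c^3/3 + c


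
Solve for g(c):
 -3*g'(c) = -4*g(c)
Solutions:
 g(c) = C1*exp(4*c/3)


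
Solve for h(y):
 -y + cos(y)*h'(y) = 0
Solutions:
 h(y) = C1 + Integral(y/cos(y), y)


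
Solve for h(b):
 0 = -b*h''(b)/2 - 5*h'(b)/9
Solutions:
 h(b) = C1 + C2/b^(1/9)


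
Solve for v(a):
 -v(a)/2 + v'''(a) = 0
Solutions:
 v(a) = C3*exp(2^(2/3)*a/2) + (C1*sin(2^(2/3)*sqrt(3)*a/4) + C2*cos(2^(2/3)*sqrt(3)*a/4))*exp(-2^(2/3)*a/4)


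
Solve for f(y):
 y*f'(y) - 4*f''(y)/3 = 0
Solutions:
 f(y) = C1 + C2*erfi(sqrt(6)*y/4)


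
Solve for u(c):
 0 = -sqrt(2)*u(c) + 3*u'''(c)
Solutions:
 u(c) = C3*exp(2^(1/6)*3^(2/3)*c/3) + (C1*sin(6^(1/6)*c/2) + C2*cos(6^(1/6)*c/2))*exp(-2^(1/6)*3^(2/3)*c/6)


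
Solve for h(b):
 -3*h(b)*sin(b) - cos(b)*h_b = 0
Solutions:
 h(b) = C1*cos(b)^3


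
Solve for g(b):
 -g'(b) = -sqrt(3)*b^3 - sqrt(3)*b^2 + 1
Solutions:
 g(b) = C1 + sqrt(3)*b^4/4 + sqrt(3)*b^3/3 - b


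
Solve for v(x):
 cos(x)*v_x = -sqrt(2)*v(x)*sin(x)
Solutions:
 v(x) = C1*cos(x)^(sqrt(2))


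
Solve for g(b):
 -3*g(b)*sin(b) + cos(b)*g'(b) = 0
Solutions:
 g(b) = C1/cos(b)^3


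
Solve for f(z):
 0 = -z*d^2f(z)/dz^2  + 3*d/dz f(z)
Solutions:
 f(z) = C1 + C2*z^4


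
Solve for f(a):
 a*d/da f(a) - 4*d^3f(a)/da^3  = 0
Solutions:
 f(a) = C1 + Integral(C2*airyai(2^(1/3)*a/2) + C3*airybi(2^(1/3)*a/2), a)


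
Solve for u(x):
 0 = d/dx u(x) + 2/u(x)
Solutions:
 u(x) = -sqrt(C1 - 4*x)
 u(x) = sqrt(C1 - 4*x)


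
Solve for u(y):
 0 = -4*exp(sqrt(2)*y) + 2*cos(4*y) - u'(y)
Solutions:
 u(y) = C1 - 2*sqrt(2)*exp(sqrt(2)*y) + sin(4*y)/2


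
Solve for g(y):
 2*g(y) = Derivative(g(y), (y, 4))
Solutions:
 g(y) = C1*exp(-2^(1/4)*y) + C2*exp(2^(1/4)*y) + C3*sin(2^(1/4)*y) + C4*cos(2^(1/4)*y)


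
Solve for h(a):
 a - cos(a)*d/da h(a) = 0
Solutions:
 h(a) = C1 + Integral(a/cos(a), a)


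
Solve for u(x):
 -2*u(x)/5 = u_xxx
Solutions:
 u(x) = C3*exp(-2^(1/3)*5^(2/3)*x/5) + (C1*sin(2^(1/3)*sqrt(3)*5^(2/3)*x/10) + C2*cos(2^(1/3)*sqrt(3)*5^(2/3)*x/10))*exp(2^(1/3)*5^(2/3)*x/10)


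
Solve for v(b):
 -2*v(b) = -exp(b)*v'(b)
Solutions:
 v(b) = C1*exp(-2*exp(-b))


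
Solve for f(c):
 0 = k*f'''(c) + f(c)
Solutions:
 f(c) = C1*exp(c*(-1/k)^(1/3)) + C2*exp(c*(-1/k)^(1/3)*(-1 + sqrt(3)*I)/2) + C3*exp(-c*(-1/k)^(1/3)*(1 + sqrt(3)*I)/2)


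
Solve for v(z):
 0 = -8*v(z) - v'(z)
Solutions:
 v(z) = C1*exp(-8*z)


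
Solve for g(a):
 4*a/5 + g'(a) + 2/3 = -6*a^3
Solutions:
 g(a) = C1 - 3*a^4/2 - 2*a^2/5 - 2*a/3


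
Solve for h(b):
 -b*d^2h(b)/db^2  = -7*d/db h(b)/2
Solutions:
 h(b) = C1 + C2*b^(9/2)


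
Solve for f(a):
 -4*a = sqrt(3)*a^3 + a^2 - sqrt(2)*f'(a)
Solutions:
 f(a) = C1 + sqrt(6)*a^4/8 + sqrt(2)*a^3/6 + sqrt(2)*a^2


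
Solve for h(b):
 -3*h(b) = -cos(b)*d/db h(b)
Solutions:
 h(b) = C1*(sin(b) + 1)^(3/2)/(sin(b) - 1)^(3/2)


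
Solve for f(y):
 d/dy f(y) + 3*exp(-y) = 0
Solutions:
 f(y) = C1 + 3*exp(-y)


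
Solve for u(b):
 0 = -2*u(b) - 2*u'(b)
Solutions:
 u(b) = C1*exp(-b)


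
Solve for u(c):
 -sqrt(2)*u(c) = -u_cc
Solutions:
 u(c) = C1*exp(-2^(1/4)*c) + C2*exp(2^(1/4)*c)


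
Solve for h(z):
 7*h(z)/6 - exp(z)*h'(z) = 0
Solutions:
 h(z) = C1*exp(-7*exp(-z)/6)


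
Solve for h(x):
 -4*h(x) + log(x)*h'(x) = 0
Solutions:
 h(x) = C1*exp(4*li(x))


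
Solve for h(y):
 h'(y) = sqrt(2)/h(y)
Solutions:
 h(y) = -sqrt(C1 + 2*sqrt(2)*y)
 h(y) = sqrt(C1 + 2*sqrt(2)*y)


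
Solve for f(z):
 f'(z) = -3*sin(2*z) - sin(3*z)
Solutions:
 f(z) = C1 + 3*cos(2*z)/2 + cos(3*z)/3


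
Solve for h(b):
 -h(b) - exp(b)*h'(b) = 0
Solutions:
 h(b) = C1*exp(exp(-b))


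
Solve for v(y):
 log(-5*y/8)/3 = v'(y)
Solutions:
 v(y) = C1 + y*log(-y)/3 + y*(-log(2) - 1/3 + log(5)/3)


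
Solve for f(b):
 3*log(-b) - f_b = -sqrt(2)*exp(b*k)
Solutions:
 f(b) = C1 + 3*b*log(-b) - 3*b + Piecewise((sqrt(2)*exp(b*k)/k, Ne(k, 0)), (sqrt(2)*b, True))


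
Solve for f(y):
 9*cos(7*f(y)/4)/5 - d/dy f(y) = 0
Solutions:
 -9*y/5 - 2*log(sin(7*f(y)/4) - 1)/7 + 2*log(sin(7*f(y)/4) + 1)/7 = C1


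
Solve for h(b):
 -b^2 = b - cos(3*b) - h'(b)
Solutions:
 h(b) = C1 + b^3/3 + b^2/2 - sin(3*b)/3


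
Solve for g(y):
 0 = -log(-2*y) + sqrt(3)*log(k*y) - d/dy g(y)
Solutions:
 g(y) = C1 + y*(sqrt(3)*log(-k) - sqrt(3) - log(2) + 1) - y*(1 - sqrt(3))*log(-y)


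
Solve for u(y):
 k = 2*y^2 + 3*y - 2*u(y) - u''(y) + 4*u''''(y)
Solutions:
 u(y) = C1*exp(-sqrt(2)*y*sqrt(1 + sqrt(33))/4) + C2*exp(sqrt(2)*y*sqrt(1 + sqrt(33))/4) + C3*sin(sqrt(2)*y*sqrt(-1 + sqrt(33))/4) + C4*cos(sqrt(2)*y*sqrt(-1 + sqrt(33))/4) - k/2 + y^2 + 3*y/2 - 1


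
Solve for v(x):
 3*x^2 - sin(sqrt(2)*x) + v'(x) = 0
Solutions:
 v(x) = C1 - x^3 - sqrt(2)*cos(sqrt(2)*x)/2


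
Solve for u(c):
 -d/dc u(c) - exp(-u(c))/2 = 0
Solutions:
 u(c) = log(C1 - c/2)


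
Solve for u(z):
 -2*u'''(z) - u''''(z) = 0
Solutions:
 u(z) = C1 + C2*z + C3*z^2 + C4*exp(-2*z)


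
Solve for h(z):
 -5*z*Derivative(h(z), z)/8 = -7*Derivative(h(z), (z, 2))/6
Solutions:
 h(z) = C1 + C2*erfi(sqrt(210)*z/28)


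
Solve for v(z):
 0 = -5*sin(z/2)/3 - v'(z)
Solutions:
 v(z) = C1 + 10*cos(z/2)/3


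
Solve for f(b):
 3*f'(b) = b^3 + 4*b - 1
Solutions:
 f(b) = C1 + b^4/12 + 2*b^2/3 - b/3


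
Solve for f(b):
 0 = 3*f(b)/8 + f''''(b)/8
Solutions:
 f(b) = (C1*sin(sqrt(2)*3^(1/4)*b/2) + C2*cos(sqrt(2)*3^(1/4)*b/2))*exp(-sqrt(2)*3^(1/4)*b/2) + (C3*sin(sqrt(2)*3^(1/4)*b/2) + C4*cos(sqrt(2)*3^(1/4)*b/2))*exp(sqrt(2)*3^(1/4)*b/2)


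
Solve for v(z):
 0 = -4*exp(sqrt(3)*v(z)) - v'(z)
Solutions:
 v(z) = sqrt(3)*(2*log(1/(C1 + 4*z)) - log(3))/6


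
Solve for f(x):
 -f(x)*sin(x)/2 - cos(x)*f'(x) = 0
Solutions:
 f(x) = C1*sqrt(cos(x))


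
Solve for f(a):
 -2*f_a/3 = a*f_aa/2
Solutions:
 f(a) = C1 + C2/a^(1/3)


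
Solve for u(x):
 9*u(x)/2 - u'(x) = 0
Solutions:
 u(x) = C1*exp(9*x/2)


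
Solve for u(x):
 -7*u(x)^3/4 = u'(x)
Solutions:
 u(x) = -sqrt(2)*sqrt(-1/(C1 - 7*x))
 u(x) = sqrt(2)*sqrt(-1/(C1 - 7*x))


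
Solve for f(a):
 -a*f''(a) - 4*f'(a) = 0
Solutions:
 f(a) = C1 + C2/a^3


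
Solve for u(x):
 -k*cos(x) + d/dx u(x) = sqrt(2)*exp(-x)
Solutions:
 u(x) = C1 + k*sin(x) - sqrt(2)*exp(-x)


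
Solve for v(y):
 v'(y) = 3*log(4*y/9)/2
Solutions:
 v(y) = C1 + 3*y*log(y)/2 - 3*y*log(3) - 3*y/2 + 3*y*log(2)


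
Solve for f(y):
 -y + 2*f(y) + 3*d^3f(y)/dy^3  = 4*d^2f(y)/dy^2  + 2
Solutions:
 f(y) = C1*exp(y*(16/(9*sqrt(345) + 179)^(1/3) + (9*sqrt(345) + 179)^(1/3) + 8)/18)*sin(sqrt(3)*y*(-(9*sqrt(345) + 179)^(1/3) + 16/(9*sqrt(345) + 179)^(1/3))/18) + C2*exp(y*(16/(9*sqrt(345) + 179)^(1/3) + (9*sqrt(345) + 179)^(1/3) + 8)/18)*cos(sqrt(3)*y*(-(9*sqrt(345) + 179)^(1/3) + 16/(9*sqrt(345) + 179)^(1/3))/18) + C3*exp(y*(-(9*sqrt(345) + 179)^(1/3) - 16/(9*sqrt(345) + 179)^(1/3) + 4)/9) + y/2 + 1


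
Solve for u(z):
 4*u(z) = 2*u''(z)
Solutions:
 u(z) = C1*exp(-sqrt(2)*z) + C2*exp(sqrt(2)*z)


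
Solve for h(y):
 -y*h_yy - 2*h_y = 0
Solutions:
 h(y) = C1 + C2/y


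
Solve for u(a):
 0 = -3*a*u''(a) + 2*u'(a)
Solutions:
 u(a) = C1 + C2*a^(5/3)


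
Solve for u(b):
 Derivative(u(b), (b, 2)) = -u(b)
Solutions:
 u(b) = C1*sin(b) + C2*cos(b)


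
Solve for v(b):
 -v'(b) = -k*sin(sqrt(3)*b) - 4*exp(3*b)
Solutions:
 v(b) = C1 - sqrt(3)*k*cos(sqrt(3)*b)/3 + 4*exp(3*b)/3


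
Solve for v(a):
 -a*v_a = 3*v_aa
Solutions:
 v(a) = C1 + C2*erf(sqrt(6)*a/6)


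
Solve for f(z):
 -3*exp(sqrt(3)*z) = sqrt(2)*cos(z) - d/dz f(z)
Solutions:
 f(z) = C1 + sqrt(3)*exp(sqrt(3)*z) + sqrt(2)*sin(z)


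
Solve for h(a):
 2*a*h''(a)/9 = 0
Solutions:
 h(a) = C1 + C2*a


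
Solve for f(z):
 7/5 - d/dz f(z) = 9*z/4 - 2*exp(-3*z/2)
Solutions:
 f(z) = C1 - 9*z^2/8 + 7*z/5 - 4*exp(-3*z/2)/3


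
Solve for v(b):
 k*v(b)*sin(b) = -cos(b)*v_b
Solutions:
 v(b) = C1*exp(k*log(cos(b)))


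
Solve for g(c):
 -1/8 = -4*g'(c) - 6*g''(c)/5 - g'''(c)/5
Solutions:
 g(c) = C1 + c/32 + (C2*sin(sqrt(11)*c) + C3*cos(sqrt(11)*c))*exp(-3*c)


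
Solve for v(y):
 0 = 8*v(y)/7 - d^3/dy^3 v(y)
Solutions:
 v(y) = C3*exp(2*7^(2/3)*y/7) + (C1*sin(sqrt(3)*7^(2/3)*y/7) + C2*cos(sqrt(3)*7^(2/3)*y/7))*exp(-7^(2/3)*y/7)


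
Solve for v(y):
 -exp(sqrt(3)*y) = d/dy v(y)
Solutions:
 v(y) = C1 - sqrt(3)*exp(sqrt(3)*y)/3


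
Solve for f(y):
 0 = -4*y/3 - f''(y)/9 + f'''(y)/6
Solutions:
 f(y) = C1 + C2*y + C3*exp(2*y/3) - 2*y^3 - 9*y^2


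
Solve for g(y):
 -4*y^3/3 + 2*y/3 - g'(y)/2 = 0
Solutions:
 g(y) = C1 - 2*y^4/3 + 2*y^2/3


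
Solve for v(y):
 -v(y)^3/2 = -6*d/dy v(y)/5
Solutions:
 v(y) = -sqrt(6)*sqrt(-1/(C1 + 5*y))
 v(y) = sqrt(6)*sqrt(-1/(C1 + 5*y))


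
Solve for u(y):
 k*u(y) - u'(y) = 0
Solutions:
 u(y) = C1*exp(k*y)


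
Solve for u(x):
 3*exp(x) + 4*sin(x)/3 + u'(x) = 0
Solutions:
 u(x) = C1 - 3*exp(x) + 4*cos(x)/3


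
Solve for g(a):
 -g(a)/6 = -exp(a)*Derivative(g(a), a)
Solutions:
 g(a) = C1*exp(-exp(-a)/6)


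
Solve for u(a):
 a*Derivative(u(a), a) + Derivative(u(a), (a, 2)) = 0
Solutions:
 u(a) = C1 + C2*erf(sqrt(2)*a/2)


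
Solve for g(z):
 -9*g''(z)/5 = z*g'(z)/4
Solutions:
 g(z) = C1 + C2*erf(sqrt(10)*z/12)


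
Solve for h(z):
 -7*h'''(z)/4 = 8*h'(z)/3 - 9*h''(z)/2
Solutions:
 h(z) = C1 + C2*exp(z*(27 - sqrt(57))/21) + C3*exp(z*(sqrt(57) + 27)/21)


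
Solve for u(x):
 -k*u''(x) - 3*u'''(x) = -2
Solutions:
 u(x) = C1 + C2*x + C3*exp(-k*x/3) + x^2/k


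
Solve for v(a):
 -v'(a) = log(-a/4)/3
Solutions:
 v(a) = C1 - a*log(-a)/3 + a*(1 + 2*log(2))/3


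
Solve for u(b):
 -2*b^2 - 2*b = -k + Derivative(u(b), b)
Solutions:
 u(b) = C1 - 2*b^3/3 - b^2 + b*k


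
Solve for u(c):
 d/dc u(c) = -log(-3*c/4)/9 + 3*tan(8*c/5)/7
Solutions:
 u(c) = C1 - c*log(-c)/9 - c*log(3)/9 + c/9 + 2*c*log(2)/9 - 15*log(cos(8*c/5))/56


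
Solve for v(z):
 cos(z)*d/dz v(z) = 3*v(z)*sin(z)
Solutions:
 v(z) = C1/cos(z)^3


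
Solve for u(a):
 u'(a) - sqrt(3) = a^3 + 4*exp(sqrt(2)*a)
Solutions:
 u(a) = C1 + a^4/4 + sqrt(3)*a + 2*sqrt(2)*exp(sqrt(2)*a)


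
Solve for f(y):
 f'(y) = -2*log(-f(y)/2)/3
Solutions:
 3*Integral(1/(log(-_y) - log(2)), (_y, f(y)))/2 = C1 - y


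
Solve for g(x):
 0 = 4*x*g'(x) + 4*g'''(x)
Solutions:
 g(x) = C1 + Integral(C2*airyai(-x) + C3*airybi(-x), x)


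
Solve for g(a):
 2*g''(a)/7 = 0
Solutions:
 g(a) = C1 + C2*a


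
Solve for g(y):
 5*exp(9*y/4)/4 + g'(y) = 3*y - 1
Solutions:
 g(y) = C1 + 3*y^2/2 - y - 5*exp(9*y/4)/9


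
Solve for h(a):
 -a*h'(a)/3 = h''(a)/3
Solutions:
 h(a) = C1 + C2*erf(sqrt(2)*a/2)


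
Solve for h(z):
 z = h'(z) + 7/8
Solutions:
 h(z) = C1 + z^2/2 - 7*z/8


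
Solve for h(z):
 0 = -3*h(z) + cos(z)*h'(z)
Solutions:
 h(z) = C1*(sin(z) + 1)^(3/2)/(sin(z) - 1)^(3/2)


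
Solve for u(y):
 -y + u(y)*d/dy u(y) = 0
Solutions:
 u(y) = -sqrt(C1 + y^2)
 u(y) = sqrt(C1 + y^2)


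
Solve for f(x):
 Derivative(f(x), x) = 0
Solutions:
 f(x) = C1


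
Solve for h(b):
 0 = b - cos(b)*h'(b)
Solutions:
 h(b) = C1 + Integral(b/cos(b), b)


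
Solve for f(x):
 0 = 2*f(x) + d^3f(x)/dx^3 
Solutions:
 f(x) = C3*exp(-2^(1/3)*x) + (C1*sin(2^(1/3)*sqrt(3)*x/2) + C2*cos(2^(1/3)*sqrt(3)*x/2))*exp(2^(1/3)*x/2)


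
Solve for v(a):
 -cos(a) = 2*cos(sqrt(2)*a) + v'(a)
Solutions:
 v(a) = C1 - sin(a) - sqrt(2)*sin(sqrt(2)*a)


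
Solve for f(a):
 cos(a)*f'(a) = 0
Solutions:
 f(a) = C1


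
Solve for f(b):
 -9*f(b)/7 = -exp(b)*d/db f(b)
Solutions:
 f(b) = C1*exp(-9*exp(-b)/7)


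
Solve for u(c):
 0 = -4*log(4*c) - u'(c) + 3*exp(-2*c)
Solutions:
 u(c) = C1 - 4*c*log(c) + 4*c*(1 - 2*log(2)) - 3*exp(-2*c)/2


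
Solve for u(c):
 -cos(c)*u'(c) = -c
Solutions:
 u(c) = C1 + Integral(c/cos(c), c)


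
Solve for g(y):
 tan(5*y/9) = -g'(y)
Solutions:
 g(y) = C1 + 9*log(cos(5*y/9))/5


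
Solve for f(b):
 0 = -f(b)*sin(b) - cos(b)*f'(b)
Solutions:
 f(b) = C1*cos(b)


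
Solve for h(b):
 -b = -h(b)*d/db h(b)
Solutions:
 h(b) = -sqrt(C1 + b^2)
 h(b) = sqrt(C1 + b^2)


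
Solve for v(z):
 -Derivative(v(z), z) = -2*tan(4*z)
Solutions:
 v(z) = C1 - log(cos(4*z))/2


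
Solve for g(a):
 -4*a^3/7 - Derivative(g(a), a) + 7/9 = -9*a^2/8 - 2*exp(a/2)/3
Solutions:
 g(a) = C1 - a^4/7 + 3*a^3/8 + 7*a/9 + 4*exp(a/2)/3


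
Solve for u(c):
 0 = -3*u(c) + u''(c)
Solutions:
 u(c) = C1*exp(-sqrt(3)*c) + C2*exp(sqrt(3)*c)


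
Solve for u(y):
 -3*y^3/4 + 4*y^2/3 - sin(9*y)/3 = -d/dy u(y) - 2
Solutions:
 u(y) = C1 + 3*y^4/16 - 4*y^3/9 - 2*y - cos(9*y)/27


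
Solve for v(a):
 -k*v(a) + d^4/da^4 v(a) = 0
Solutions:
 v(a) = C1*exp(-a*k^(1/4)) + C2*exp(a*k^(1/4)) + C3*exp(-I*a*k^(1/4)) + C4*exp(I*a*k^(1/4))


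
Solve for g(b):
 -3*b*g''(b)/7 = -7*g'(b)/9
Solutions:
 g(b) = C1 + C2*b^(76/27)


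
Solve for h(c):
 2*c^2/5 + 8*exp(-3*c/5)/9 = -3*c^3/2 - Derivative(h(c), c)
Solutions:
 h(c) = C1 - 3*c^4/8 - 2*c^3/15 + 40*exp(-3*c/5)/27


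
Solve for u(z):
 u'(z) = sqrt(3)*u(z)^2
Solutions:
 u(z) = -1/(C1 + sqrt(3)*z)


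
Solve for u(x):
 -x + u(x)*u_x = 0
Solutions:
 u(x) = -sqrt(C1 + x^2)
 u(x) = sqrt(C1 + x^2)


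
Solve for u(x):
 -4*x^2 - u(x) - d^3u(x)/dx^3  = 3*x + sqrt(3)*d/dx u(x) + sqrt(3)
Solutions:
 u(x) = C1*exp(x*(-2*2^(1/3)*3^(5/6)/(3 + sqrt(4*sqrt(3) + 9))^(1/3) + 6^(2/3)*(3 + sqrt(4*sqrt(3) + 9))^(1/3))/12)*sin(x*(2*6^(1/3)/(3 + sqrt(4*sqrt(3) + 9))^(1/3) + 2^(2/3)*3^(1/6)*(3 + sqrt(4*sqrt(3) + 9))^(1/3))/4) + C2*exp(x*(-2*2^(1/3)*3^(5/6)/(3 + sqrt(4*sqrt(3) + 9))^(1/3) + 6^(2/3)*(3 + sqrt(4*sqrt(3) + 9))^(1/3))/12)*cos(x*(2*6^(1/3)/(3 + sqrt(4*sqrt(3) + 9))^(1/3) + 2^(2/3)*3^(1/6)*(3 + sqrt(4*sqrt(3) + 9))^(1/3))/4) + C3*exp(-x*(-2*2^(1/3)*3^(5/6)/(3 + sqrt(4*sqrt(3) + 9))^(1/3) + 6^(2/3)*(3 + sqrt(4*sqrt(3) + 9))^(1/3))/6) - 4*x^2 - 3*x + 8*sqrt(3)*x - 24 + 2*sqrt(3)


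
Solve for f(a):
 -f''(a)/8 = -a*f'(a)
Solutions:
 f(a) = C1 + C2*erfi(2*a)


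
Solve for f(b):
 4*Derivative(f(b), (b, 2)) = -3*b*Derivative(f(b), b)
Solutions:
 f(b) = C1 + C2*erf(sqrt(6)*b/4)


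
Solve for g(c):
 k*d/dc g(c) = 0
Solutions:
 g(c) = C1


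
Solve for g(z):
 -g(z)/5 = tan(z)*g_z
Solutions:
 g(z) = C1/sin(z)^(1/5)


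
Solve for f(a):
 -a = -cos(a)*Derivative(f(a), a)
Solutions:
 f(a) = C1 + Integral(a/cos(a), a)


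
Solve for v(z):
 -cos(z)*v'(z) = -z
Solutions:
 v(z) = C1 + Integral(z/cos(z), z)


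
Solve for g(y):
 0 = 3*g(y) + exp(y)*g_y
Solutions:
 g(y) = C1*exp(3*exp(-y))


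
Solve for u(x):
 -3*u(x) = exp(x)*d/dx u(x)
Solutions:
 u(x) = C1*exp(3*exp(-x))


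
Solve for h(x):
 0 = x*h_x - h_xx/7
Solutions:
 h(x) = C1 + C2*erfi(sqrt(14)*x/2)


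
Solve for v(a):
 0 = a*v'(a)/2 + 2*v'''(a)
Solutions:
 v(a) = C1 + Integral(C2*airyai(-2^(1/3)*a/2) + C3*airybi(-2^(1/3)*a/2), a)


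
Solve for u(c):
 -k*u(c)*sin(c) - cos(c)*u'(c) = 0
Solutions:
 u(c) = C1*exp(k*log(cos(c)))


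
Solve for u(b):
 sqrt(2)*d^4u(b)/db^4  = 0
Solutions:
 u(b) = C1 + C2*b + C3*b^2 + C4*b^3


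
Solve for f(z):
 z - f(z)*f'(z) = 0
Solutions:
 f(z) = -sqrt(C1 + z^2)
 f(z) = sqrt(C1 + z^2)


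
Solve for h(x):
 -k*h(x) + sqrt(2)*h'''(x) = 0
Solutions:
 h(x) = C1*exp(2^(5/6)*k^(1/3)*x/2) + C2*exp(2^(5/6)*k^(1/3)*x*(-1 + sqrt(3)*I)/4) + C3*exp(-2^(5/6)*k^(1/3)*x*(1 + sqrt(3)*I)/4)


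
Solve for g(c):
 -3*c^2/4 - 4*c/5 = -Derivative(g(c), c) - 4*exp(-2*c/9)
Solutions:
 g(c) = C1 + c^3/4 + 2*c^2/5 + 18*exp(-2*c/9)


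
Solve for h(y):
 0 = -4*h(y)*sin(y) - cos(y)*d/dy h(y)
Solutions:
 h(y) = C1*cos(y)^4


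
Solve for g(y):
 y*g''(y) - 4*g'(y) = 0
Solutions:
 g(y) = C1 + C2*y^5


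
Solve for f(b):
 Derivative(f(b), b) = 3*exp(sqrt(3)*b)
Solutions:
 f(b) = C1 + sqrt(3)*exp(sqrt(3)*b)


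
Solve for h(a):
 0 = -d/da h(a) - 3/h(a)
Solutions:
 h(a) = -sqrt(C1 - 6*a)
 h(a) = sqrt(C1 - 6*a)


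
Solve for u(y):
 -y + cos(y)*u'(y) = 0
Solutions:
 u(y) = C1 + Integral(y/cos(y), y)


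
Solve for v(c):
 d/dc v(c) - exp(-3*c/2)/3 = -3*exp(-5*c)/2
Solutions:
 v(c) = C1 + 3*exp(-5*c)/10 - 2*exp(-3*c/2)/9


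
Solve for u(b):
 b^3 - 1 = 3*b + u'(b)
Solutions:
 u(b) = C1 + b^4/4 - 3*b^2/2 - b


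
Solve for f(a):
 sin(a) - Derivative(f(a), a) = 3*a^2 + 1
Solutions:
 f(a) = C1 - a^3 - a - cos(a)


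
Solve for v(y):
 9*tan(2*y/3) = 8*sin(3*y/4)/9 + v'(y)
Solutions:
 v(y) = C1 - 27*log(cos(2*y/3))/2 + 32*cos(3*y/4)/27


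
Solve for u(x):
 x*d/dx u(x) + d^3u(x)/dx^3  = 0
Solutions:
 u(x) = C1 + Integral(C2*airyai(-x) + C3*airybi(-x), x)


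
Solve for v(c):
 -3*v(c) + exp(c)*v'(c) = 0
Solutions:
 v(c) = C1*exp(-3*exp(-c))


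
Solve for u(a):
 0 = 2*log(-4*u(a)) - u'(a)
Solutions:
 -Integral(1/(log(-_y) + 2*log(2)), (_y, u(a)))/2 = C1 - a


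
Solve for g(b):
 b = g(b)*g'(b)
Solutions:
 g(b) = -sqrt(C1 + b^2)
 g(b) = sqrt(C1 + b^2)


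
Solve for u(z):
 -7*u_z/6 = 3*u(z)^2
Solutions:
 u(z) = 7/(C1 + 18*z)


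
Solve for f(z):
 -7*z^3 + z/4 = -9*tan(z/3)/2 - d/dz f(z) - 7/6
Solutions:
 f(z) = C1 + 7*z^4/4 - z^2/8 - 7*z/6 + 27*log(cos(z/3))/2


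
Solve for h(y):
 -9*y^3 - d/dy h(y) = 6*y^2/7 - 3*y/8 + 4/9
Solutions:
 h(y) = C1 - 9*y^4/4 - 2*y^3/7 + 3*y^2/16 - 4*y/9


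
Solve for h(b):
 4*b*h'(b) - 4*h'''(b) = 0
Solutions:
 h(b) = C1 + Integral(C2*airyai(b) + C3*airybi(b), b)


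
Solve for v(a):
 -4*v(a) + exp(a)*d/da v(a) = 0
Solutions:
 v(a) = C1*exp(-4*exp(-a))


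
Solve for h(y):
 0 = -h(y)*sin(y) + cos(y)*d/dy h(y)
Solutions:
 h(y) = C1/cos(y)


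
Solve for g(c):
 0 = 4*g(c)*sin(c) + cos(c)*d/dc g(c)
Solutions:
 g(c) = C1*cos(c)^4


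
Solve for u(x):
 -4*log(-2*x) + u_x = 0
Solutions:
 u(x) = C1 + 4*x*log(-x) + 4*x*(-1 + log(2))


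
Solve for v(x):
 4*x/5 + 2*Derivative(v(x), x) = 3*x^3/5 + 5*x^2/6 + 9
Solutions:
 v(x) = C1 + 3*x^4/40 + 5*x^3/36 - x^2/5 + 9*x/2


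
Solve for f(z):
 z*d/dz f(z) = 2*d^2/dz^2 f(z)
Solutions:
 f(z) = C1 + C2*erfi(z/2)


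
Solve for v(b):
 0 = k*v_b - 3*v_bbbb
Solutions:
 v(b) = C1 + C2*exp(3^(2/3)*b*k^(1/3)/3) + C3*exp(b*k^(1/3)*(-3^(2/3) + 3*3^(1/6)*I)/6) + C4*exp(-b*k^(1/3)*(3^(2/3) + 3*3^(1/6)*I)/6)


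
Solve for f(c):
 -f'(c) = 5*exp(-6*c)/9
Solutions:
 f(c) = C1 + 5*exp(-6*c)/54


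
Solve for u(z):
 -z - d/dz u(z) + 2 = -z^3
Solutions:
 u(z) = C1 + z^4/4 - z^2/2 + 2*z


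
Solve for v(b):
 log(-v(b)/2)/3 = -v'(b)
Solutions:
 3*Integral(1/(log(-_y) - log(2)), (_y, v(b))) = C1 - b


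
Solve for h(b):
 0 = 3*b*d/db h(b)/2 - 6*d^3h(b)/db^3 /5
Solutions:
 h(b) = C1 + Integral(C2*airyai(10^(1/3)*b/2) + C3*airybi(10^(1/3)*b/2), b)


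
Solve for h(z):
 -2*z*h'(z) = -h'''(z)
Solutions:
 h(z) = C1 + Integral(C2*airyai(2^(1/3)*z) + C3*airybi(2^(1/3)*z), z)


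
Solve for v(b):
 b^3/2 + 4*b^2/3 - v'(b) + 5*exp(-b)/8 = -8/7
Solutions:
 v(b) = C1 + b^4/8 + 4*b^3/9 + 8*b/7 - 5*exp(-b)/8


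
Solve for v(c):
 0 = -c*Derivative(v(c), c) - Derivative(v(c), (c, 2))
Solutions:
 v(c) = C1 + C2*erf(sqrt(2)*c/2)


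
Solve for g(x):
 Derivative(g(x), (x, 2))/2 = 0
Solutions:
 g(x) = C1 + C2*x


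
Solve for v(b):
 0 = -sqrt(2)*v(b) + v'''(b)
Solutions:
 v(b) = C3*exp(2^(1/6)*b) + (C1*sin(2^(1/6)*sqrt(3)*b/2) + C2*cos(2^(1/6)*sqrt(3)*b/2))*exp(-2^(1/6)*b/2)


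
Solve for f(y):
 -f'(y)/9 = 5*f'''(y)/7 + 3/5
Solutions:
 f(y) = C1 + C2*sin(sqrt(35)*y/15) + C3*cos(sqrt(35)*y/15) - 27*y/5


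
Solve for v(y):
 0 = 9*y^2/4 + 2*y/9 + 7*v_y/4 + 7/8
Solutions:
 v(y) = C1 - 3*y^3/7 - 4*y^2/63 - y/2


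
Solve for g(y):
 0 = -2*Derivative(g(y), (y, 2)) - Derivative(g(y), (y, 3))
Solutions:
 g(y) = C1 + C2*y + C3*exp(-2*y)


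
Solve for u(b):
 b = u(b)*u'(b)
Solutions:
 u(b) = -sqrt(C1 + b^2)
 u(b) = sqrt(C1 + b^2)


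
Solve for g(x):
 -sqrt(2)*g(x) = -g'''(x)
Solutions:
 g(x) = C3*exp(2^(1/6)*x) + (C1*sin(2^(1/6)*sqrt(3)*x/2) + C2*cos(2^(1/6)*sqrt(3)*x/2))*exp(-2^(1/6)*x/2)


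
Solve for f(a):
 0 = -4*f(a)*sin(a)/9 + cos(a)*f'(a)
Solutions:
 f(a) = C1/cos(a)^(4/9)


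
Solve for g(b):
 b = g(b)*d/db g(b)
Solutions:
 g(b) = -sqrt(C1 + b^2)
 g(b) = sqrt(C1 + b^2)


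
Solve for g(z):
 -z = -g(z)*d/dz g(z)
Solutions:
 g(z) = -sqrt(C1 + z^2)
 g(z) = sqrt(C1 + z^2)


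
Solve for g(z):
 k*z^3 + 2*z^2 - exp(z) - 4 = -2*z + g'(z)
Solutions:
 g(z) = C1 + k*z^4/4 + 2*z^3/3 + z^2 - 4*z - exp(z)


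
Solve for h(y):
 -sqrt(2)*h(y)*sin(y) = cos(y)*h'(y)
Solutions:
 h(y) = C1*cos(y)^(sqrt(2))


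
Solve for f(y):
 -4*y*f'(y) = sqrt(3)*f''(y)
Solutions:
 f(y) = C1 + C2*erf(sqrt(2)*3^(3/4)*y/3)


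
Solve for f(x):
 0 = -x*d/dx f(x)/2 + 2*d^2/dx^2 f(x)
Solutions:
 f(x) = C1 + C2*erfi(sqrt(2)*x/4)


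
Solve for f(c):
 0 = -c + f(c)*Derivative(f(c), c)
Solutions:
 f(c) = -sqrt(C1 + c^2)
 f(c) = sqrt(C1 + c^2)


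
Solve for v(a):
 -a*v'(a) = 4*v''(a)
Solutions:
 v(a) = C1 + C2*erf(sqrt(2)*a/4)


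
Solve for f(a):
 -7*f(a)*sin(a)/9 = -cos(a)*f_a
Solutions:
 f(a) = C1/cos(a)^(7/9)


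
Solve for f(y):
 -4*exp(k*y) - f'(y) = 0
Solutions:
 f(y) = C1 - 4*exp(k*y)/k


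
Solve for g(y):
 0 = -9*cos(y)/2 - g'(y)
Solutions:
 g(y) = C1 - 9*sin(y)/2


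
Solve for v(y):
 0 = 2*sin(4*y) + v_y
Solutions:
 v(y) = C1 + cos(4*y)/2


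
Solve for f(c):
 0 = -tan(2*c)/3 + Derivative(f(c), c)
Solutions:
 f(c) = C1 - log(cos(2*c))/6


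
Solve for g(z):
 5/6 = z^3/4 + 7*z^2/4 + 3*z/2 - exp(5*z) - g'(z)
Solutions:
 g(z) = C1 + z^4/16 + 7*z^3/12 + 3*z^2/4 - 5*z/6 - exp(5*z)/5


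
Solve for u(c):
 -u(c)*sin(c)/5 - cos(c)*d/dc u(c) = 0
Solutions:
 u(c) = C1*cos(c)^(1/5)


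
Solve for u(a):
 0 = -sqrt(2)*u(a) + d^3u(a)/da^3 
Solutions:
 u(a) = C3*exp(2^(1/6)*a) + (C1*sin(2^(1/6)*sqrt(3)*a/2) + C2*cos(2^(1/6)*sqrt(3)*a/2))*exp(-2^(1/6)*a/2)


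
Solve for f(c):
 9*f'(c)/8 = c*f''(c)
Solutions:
 f(c) = C1 + C2*c^(17/8)


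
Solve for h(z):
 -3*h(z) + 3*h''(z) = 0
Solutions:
 h(z) = C1*exp(-z) + C2*exp(z)


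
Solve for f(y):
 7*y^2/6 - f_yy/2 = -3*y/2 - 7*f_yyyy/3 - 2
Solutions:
 f(y) = C1 + C2*y + C3*exp(-sqrt(42)*y/14) + C4*exp(sqrt(42)*y/14) + 7*y^4/36 + y^3/2 + 116*y^2/9


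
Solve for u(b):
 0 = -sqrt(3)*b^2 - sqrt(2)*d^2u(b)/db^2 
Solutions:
 u(b) = C1 + C2*b - sqrt(6)*b^4/24


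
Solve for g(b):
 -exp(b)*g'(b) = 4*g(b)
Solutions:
 g(b) = C1*exp(4*exp(-b))


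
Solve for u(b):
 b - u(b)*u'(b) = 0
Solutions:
 u(b) = -sqrt(C1 + b^2)
 u(b) = sqrt(C1 + b^2)


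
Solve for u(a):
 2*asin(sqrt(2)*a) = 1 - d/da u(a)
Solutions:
 u(a) = C1 - 2*a*asin(sqrt(2)*a) + a - sqrt(2)*sqrt(1 - 2*a^2)


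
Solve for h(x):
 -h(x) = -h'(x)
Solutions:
 h(x) = C1*exp(x)


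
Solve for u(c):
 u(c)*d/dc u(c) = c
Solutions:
 u(c) = -sqrt(C1 + c^2)
 u(c) = sqrt(C1 + c^2)


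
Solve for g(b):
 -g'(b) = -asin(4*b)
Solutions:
 g(b) = C1 + b*asin(4*b) + sqrt(1 - 16*b^2)/4


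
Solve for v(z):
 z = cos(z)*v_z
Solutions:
 v(z) = C1 + Integral(z/cos(z), z)


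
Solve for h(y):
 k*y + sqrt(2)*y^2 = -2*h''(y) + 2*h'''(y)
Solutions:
 h(y) = C1 + C2*y + C3*exp(y) - sqrt(2)*y^4/24 + y^3*(-k - 2*sqrt(2))/12 + y^2*(-k - 2*sqrt(2))/4


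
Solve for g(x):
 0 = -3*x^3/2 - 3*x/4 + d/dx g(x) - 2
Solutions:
 g(x) = C1 + 3*x^4/8 + 3*x^2/8 + 2*x


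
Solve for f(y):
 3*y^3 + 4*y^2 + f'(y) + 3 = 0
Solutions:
 f(y) = C1 - 3*y^4/4 - 4*y^3/3 - 3*y


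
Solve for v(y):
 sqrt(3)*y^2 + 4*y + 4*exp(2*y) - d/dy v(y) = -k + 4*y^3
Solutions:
 v(y) = C1 + k*y - y^4 + sqrt(3)*y^3/3 + 2*y^2 + 2*exp(2*y)


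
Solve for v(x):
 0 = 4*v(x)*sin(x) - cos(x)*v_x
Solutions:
 v(x) = C1/cos(x)^4


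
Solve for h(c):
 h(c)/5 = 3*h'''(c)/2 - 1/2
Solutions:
 h(c) = C3*exp(15^(2/3)*2^(1/3)*c/15) + (C1*sin(2^(1/3)*3^(1/6)*5^(2/3)*c/10) + C2*cos(2^(1/3)*3^(1/6)*5^(2/3)*c/10))*exp(-15^(2/3)*2^(1/3)*c/30) - 5/2


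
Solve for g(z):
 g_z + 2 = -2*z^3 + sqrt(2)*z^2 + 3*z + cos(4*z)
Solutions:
 g(z) = C1 - z^4/2 + sqrt(2)*z^3/3 + 3*z^2/2 - 2*z + sin(4*z)/4


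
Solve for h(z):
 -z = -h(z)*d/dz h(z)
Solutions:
 h(z) = -sqrt(C1 + z^2)
 h(z) = sqrt(C1 + z^2)


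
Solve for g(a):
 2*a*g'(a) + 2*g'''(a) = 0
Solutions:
 g(a) = C1 + Integral(C2*airyai(-a) + C3*airybi(-a), a)


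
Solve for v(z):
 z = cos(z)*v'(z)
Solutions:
 v(z) = C1 + Integral(z/cos(z), z)


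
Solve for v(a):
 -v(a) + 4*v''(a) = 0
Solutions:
 v(a) = C1*exp(-a/2) + C2*exp(a/2)


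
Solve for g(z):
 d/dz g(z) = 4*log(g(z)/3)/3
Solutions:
 3*Integral(1/(-log(_y) + log(3)), (_y, g(z)))/4 = C1 - z


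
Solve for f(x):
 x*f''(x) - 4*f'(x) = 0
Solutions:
 f(x) = C1 + C2*x^5


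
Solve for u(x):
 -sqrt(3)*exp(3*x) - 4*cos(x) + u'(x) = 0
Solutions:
 u(x) = C1 + sqrt(3)*exp(3*x)/3 + 4*sin(x)


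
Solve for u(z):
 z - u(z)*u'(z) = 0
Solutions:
 u(z) = -sqrt(C1 + z^2)
 u(z) = sqrt(C1 + z^2)


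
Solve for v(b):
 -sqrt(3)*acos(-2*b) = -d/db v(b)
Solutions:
 v(b) = C1 + sqrt(3)*(b*acos(-2*b) + sqrt(1 - 4*b^2)/2)


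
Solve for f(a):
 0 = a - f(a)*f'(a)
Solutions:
 f(a) = -sqrt(C1 + a^2)
 f(a) = sqrt(C1 + a^2)


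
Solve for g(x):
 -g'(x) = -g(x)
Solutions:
 g(x) = C1*exp(x)


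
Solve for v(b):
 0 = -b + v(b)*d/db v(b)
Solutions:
 v(b) = -sqrt(C1 + b^2)
 v(b) = sqrt(C1 + b^2)


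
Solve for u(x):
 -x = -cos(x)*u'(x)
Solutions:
 u(x) = C1 + Integral(x/cos(x), x)


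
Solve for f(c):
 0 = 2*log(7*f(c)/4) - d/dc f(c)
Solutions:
 Integral(1/(-log(_y) - log(7) + 2*log(2)), (_y, f(c)))/2 = C1 - c


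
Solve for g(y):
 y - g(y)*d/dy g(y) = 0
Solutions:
 g(y) = -sqrt(C1 + y^2)
 g(y) = sqrt(C1 + y^2)


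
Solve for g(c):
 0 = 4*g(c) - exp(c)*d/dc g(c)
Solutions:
 g(c) = C1*exp(-4*exp(-c))


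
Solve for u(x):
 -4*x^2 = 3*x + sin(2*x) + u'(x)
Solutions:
 u(x) = C1 - 4*x^3/3 - 3*x^2/2 + cos(2*x)/2


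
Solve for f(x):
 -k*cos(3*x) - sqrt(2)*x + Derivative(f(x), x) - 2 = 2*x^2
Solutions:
 f(x) = C1 + k*sin(3*x)/3 + 2*x^3/3 + sqrt(2)*x^2/2 + 2*x


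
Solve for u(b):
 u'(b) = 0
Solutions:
 u(b) = C1


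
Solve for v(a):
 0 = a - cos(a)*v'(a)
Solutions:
 v(a) = C1 + Integral(a/cos(a), a)


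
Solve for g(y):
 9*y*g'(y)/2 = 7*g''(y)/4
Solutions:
 g(y) = C1 + C2*erfi(3*sqrt(7)*y/7)


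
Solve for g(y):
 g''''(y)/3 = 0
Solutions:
 g(y) = C1 + C2*y + C3*y^2 + C4*y^3


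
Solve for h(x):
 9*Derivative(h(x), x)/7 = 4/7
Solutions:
 h(x) = C1 + 4*x/9


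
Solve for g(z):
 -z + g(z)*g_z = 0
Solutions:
 g(z) = -sqrt(C1 + z^2)
 g(z) = sqrt(C1 + z^2)


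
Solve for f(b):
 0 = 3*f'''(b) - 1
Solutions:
 f(b) = C1 + C2*b + C3*b^2 + b^3/18


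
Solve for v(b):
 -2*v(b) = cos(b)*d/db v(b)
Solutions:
 v(b) = C1*(sin(b) - 1)/(sin(b) + 1)


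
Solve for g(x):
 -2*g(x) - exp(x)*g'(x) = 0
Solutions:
 g(x) = C1*exp(2*exp(-x))


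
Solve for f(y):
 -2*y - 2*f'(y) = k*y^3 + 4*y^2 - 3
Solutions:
 f(y) = C1 - k*y^4/8 - 2*y^3/3 - y^2/2 + 3*y/2


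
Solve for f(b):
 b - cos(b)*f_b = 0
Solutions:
 f(b) = C1 + Integral(b/cos(b), b)


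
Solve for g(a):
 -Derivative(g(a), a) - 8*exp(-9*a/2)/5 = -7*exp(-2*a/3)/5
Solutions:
 g(a) = C1 + 16*exp(-9*a/2)/45 - 21*exp(-2*a/3)/10


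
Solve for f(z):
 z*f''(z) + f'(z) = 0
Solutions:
 f(z) = C1 + C2*log(z)


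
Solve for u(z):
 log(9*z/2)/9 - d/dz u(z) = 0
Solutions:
 u(z) = C1 + z*log(z)/9 - z/9 - z*log(2)/9 + 2*z*log(3)/9


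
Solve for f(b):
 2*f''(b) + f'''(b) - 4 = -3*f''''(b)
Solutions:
 f(b) = C1 + C2*b + b^2 + (C3*sin(sqrt(23)*b/6) + C4*cos(sqrt(23)*b/6))*exp(-b/6)


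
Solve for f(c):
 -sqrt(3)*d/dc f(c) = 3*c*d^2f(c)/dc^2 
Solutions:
 f(c) = C1 + C2*c^(1 - sqrt(3)/3)


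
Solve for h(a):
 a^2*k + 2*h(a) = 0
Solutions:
 h(a) = -a^2*k/2


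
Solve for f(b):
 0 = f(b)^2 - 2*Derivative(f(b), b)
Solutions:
 f(b) = -2/(C1 + b)


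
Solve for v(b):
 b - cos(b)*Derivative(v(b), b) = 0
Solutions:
 v(b) = C1 + Integral(b/cos(b), b)


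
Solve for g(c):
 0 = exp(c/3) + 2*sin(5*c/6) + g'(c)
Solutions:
 g(c) = C1 - 3*exp(c/3) + 12*cos(5*c/6)/5


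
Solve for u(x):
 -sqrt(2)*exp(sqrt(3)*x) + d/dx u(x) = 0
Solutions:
 u(x) = C1 + sqrt(6)*exp(sqrt(3)*x)/3


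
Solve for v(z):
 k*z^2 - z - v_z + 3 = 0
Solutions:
 v(z) = C1 + k*z^3/3 - z^2/2 + 3*z


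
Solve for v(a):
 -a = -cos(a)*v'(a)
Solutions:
 v(a) = C1 + Integral(a/cos(a), a)


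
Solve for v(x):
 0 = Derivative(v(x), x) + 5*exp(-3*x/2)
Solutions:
 v(x) = C1 + 10*exp(-3*x/2)/3


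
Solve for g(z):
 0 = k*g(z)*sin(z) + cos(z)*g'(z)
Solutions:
 g(z) = C1*exp(k*log(cos(z)))


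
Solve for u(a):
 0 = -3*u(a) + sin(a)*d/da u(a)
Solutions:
 u(a) = C1*(cos(a) - 1)^(3/2)/(cos(a) + 1)^(3/2)


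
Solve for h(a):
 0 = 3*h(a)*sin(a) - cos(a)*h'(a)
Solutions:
 h(a) = C1/cos(a)^3


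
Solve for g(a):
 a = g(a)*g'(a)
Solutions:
 g(a) = -sqrt(C1 + a^2)
 g(a) = sqrt(C1 + a^2)


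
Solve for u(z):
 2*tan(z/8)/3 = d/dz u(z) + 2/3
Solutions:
 u(z) = C1 - 2*z/3 - 16*log(cos(z/8))/3


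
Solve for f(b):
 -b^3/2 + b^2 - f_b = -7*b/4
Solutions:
 f(b) = C1 - b^4/8 + b^3/3 + 7*b^2/8


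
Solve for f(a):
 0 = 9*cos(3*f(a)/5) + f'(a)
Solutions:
 9*a - 5*log(sin(3*f(a)/5) - 1)/6 + 5*log(sin(3*f(a)/5) + 1)/6 = C1


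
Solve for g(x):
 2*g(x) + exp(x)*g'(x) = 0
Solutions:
 g(x) = C1*exp(2*exp(-x))


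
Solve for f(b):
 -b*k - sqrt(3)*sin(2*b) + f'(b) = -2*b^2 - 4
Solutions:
 f(b) = C1 - 2*b^3/3 + b^2*k/2 - 4*b - sqrt(3)*cos(2*b)/2


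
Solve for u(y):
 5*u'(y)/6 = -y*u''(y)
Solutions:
 u(y) = C1 + C2*y^(1/6)


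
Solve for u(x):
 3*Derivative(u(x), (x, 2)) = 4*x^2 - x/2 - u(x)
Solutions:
 u(x) = C1*sin(sqrt(3)*x/3) + C2*cos(sqrt(3)*x/3) + 4*x^2 - x/2 - 24


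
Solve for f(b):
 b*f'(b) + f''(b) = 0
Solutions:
 f(b) = C1 + C2*erf(sqrt(2)*b/2)


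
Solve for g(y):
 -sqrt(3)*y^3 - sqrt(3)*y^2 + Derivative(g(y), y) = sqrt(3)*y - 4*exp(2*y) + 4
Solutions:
 g(y) = C1 + sqrt(3)*y^4/4 + sqrt(3)*y^3/3 + sqrt(3)*y^2/2 + 4*y - 2*exp(2*y)


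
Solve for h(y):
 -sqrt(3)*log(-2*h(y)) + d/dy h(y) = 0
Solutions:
 -sqrt(3)*Integral(1/(log(-_y) + log(2)), (_y, h(y)))/3 = C1 - y


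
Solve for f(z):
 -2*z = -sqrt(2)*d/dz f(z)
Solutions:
 f(z) = C1 + sqrt(2)*z^2/2


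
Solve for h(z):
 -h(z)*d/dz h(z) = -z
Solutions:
 h(z) = -sqrt(C1 + z^2)
 h(z) = sqrt(C1 + z^2)


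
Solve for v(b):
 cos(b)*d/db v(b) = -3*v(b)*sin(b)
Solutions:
 v(b) = C1*cos(b)^3


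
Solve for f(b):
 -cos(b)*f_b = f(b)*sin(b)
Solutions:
 f(b) = C1*cos(b)


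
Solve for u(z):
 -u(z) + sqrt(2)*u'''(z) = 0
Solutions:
 u(z) = C3*exp(2^(5/6)*z/2) + (C1*sin(2^(5/6)*sqrt(3)*z/4) + C2*cos(2^(5/6)*sqrt(3)*z/4))*exp(-2^(5/6)*z/4)


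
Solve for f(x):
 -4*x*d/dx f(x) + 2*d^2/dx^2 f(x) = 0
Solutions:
 f(x) = C1 + C2*erfi(x)


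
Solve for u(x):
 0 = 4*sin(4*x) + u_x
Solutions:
 u(x) = C1 + cos(4*x)


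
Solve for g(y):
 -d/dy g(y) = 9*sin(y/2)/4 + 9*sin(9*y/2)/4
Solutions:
 g(y) = C1 + 9*cos(y/2)/2 + cos(9*y/2)/2


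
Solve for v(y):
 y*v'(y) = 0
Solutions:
 v(y) = C1


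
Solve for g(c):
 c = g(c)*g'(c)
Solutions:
 g(c) = -sqrt(C1 + c^2)
 g(c) = sqrt(C1 + c^2)


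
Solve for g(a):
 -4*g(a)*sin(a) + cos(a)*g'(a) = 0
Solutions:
 g(a) = C1/cos(a)^4


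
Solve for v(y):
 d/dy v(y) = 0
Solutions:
 v(y) = C1


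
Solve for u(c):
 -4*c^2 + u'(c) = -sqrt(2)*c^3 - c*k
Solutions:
 u(c) = C1 - sqrt(2)*c^4/4 + 4*c^3/3 - c^2*k/2


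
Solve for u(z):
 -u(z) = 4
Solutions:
 u(z) = -4


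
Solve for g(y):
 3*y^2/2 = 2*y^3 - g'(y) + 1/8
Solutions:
 g(y) = C1 + y^4/2 - y^3/2 + y/8


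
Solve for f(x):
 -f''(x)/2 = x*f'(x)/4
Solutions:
 f(x) = C1 + C2*erf(x/2)


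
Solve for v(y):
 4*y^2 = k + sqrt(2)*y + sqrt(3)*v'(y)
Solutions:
 v(y) = C1 - sqrt(3)*k*y/3 + 4*sqrt(3)*y^3/9 - sqrt(6)*y^2/6


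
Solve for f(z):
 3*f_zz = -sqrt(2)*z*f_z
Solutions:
 f(z) = C1 + C2*erf(2^(3/4)*sqrt(3)*z/6)


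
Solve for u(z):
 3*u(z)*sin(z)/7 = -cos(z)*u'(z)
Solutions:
 u(z) = C1*cos(z)^(3/7)


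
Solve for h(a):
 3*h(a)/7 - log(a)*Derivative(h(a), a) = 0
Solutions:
 h(a) = C1*exp(3*li(a)/7)


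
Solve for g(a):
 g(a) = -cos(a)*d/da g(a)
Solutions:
 g(a) = C1*sqrt(sin(a) - 1)/sqrt(sin(a) + 1)


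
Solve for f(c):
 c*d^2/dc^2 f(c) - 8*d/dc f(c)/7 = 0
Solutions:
 f(c) = C1 + C2*c^(15/7)


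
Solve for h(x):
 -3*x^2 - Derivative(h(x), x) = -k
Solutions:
 h(x) = C1 + k*x - x^3


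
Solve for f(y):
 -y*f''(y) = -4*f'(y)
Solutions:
 f(y) = C1 + C2*y^5


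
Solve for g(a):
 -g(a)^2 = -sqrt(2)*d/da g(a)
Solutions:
 g(a) = -2/(C1 + sqrt(2)*a)


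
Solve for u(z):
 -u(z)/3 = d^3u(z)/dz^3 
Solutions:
 u(z) = C3*exp(-3^(2/3)*z/3) + (C1*sin(3^(1/6)*z/2) + C2*cos(3^(1/6)*z/2))*exp(3^(2/3)*z/6)


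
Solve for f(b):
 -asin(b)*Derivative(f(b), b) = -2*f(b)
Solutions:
 f(b) = C1*exp(2*Integral(1/asin(b), b))


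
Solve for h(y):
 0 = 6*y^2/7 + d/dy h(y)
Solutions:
 h(y) = C1 - 2*y^3/7


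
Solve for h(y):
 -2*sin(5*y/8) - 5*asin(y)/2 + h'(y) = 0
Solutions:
 h(y) = C1 + 5*y*asin(y)/2 + 5*sqrt(1 - y^2)/2 - 16*cos(5*y/8)/5


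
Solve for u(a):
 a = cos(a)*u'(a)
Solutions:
 u(a) = C1 + Integral(a/cos(a), a)


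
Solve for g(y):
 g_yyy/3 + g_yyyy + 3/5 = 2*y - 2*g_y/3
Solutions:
 g(y) = C1 + C4*exp(-y) + 3*y^2/2 - 9*y/10 + (C2*sin(sqrt(5)*y/3) + C3*cos(sqrt(5)*y/3))*exp(y/3)


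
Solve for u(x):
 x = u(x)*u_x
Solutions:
 u(x) = -sqrt(C1 + x^2)
 u(x) = sqrt(C1 + x^2)


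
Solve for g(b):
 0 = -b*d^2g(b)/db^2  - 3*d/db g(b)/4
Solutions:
 g(b) = C1 + C2*b^(1/4)


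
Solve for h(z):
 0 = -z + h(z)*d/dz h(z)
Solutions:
 h(z) = -sqrt(C1 + z^2)
 h(z) = sqrt(C1 + z^2)


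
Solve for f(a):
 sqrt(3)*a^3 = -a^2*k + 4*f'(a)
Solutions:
 f(a) = C1 + sqrt(3)*a^4/16 + a^3*k/12


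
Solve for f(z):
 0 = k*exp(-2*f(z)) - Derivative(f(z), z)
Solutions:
 f(z) = log(-sqrt(C1 + 2*k*z))
 f(z) = log(C1 + 2*k*z)/2


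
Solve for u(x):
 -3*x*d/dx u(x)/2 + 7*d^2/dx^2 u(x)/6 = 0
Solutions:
 u(x) = C1 + C2*erfi(3*sqrt(14)*x/14)


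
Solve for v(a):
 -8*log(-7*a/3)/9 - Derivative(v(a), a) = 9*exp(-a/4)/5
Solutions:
 v(a) = C1 - 8*a*log(-a)/9 + 8*a*(-log(7) + 1 + log(3))/9 + 36*exp(-a/4)/5


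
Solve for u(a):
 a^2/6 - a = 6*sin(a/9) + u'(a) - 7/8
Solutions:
 u(a) = C1 + a^3/18 - a^2/2 + 7*a/8 + 54*cos(a/9)


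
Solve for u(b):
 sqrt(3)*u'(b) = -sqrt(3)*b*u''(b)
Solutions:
 u(b) = C1 + C2*log(b)


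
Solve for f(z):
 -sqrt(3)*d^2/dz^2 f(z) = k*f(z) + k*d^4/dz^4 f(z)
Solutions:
 f(z) = C1*exp(-sqrt(2)*z*sqrt((-sqrt(3 - 4*k^2) - sqrt(3))/k)/2) + C2*exp(sqrt(2)*z*sqrt((-sqrt(3 - 4*k^2) - sqrt(3))/k)/2) + C3*exp(-sqrt(2)*z*sqrt((sqrt(3 - 4*k^2) - sqrt(3))/k)/2) + C4*exp(sqrt(2)*z*sqrt((sqrt(3 - 4*k^2) - sqrt(3))/k)/2)


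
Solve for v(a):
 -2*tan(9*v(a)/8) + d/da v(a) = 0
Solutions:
 v(a) = -8*asin(C1*exp(9*a/4))/9 + 8*pi/9
 v(a) = 8*asin(C1*exp(9*a/4))/9


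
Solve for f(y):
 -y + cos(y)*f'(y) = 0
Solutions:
 f(y) = C1 + Integral(y/cos(y), y)


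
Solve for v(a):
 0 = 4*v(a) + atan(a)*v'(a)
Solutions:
 v(a) = C1*exp(-4*Integral(1/atan(a), a))


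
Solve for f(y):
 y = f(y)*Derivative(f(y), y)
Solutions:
 f(y) = -sqrt(C1 + y^2)
 f(y) = sqrt(C1 + y^2)


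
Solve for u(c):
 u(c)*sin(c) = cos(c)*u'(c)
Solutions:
 u(c) = C1/cos(c)


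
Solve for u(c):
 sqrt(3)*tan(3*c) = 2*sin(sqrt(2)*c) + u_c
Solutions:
 u(c) = C1 - sqrt(3)*log(cos(3*c))/3 + sqrt(2)*cos(sqrt(2)*c)


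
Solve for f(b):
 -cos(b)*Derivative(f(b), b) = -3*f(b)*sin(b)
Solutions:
 f(b) = C1/cos(b)^3


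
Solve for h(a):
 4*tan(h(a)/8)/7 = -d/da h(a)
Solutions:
 h(a) = -8*asin(C1*exp(-a/14)) + 8*pi
 h(a) = 8*asin(C1*exp(-a/14))


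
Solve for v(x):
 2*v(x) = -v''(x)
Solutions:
 v(x) = C1*sin(sqrt(2)*x) + C2*cos(sqrt(2)*x)


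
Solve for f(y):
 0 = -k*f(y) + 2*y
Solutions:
 f(y) = 2*y/k


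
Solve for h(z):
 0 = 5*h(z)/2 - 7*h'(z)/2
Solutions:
 h(z) = C1*exp(5*z/7)


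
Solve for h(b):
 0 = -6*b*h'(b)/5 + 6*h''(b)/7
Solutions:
 h(b) = C1 + C2*erfi(sqrt(70)*b/10)


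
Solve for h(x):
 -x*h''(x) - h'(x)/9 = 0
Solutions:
 h(x) = C1 + C2*x^(8/9)


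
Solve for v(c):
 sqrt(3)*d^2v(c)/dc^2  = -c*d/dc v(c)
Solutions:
 v(c) = C1 + C2*erf(sqrt(2)*3^(3/4)*c/6)


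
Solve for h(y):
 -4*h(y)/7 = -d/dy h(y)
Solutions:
 h(y) = C1*exp(4*y/7)


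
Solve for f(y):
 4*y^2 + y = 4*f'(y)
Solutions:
 f(y) = C1 + y^3/3 + y^2/8
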